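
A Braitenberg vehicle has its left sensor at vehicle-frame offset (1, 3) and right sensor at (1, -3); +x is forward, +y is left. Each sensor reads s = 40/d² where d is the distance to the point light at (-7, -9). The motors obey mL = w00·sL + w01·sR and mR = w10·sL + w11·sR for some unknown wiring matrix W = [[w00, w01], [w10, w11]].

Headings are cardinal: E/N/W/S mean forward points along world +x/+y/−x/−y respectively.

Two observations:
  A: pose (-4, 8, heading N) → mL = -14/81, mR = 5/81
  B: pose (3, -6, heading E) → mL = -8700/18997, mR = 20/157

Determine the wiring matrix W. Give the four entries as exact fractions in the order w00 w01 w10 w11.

-1/2 -1 1/2 0

obs A: pose=(-4,8,N) → sL=10/81, sR=1/9, mL=-14/81, mR=5/81
obs B: pose=(3,-6,E) → sL=40/157, sR=40/121, mL=-8700/18997, mR=20/157
sensor matrix S = [[10/81, 1/9], [40/157, 40/121]]; det S = 19240/1538757
solve [mL_A; mL_B] = S·[w00; w01] and [mR_A; mR_B] = S·[w10; w11]:
  w00 = -1/2, w01 = -1, w10 = 1/2, w11 = 0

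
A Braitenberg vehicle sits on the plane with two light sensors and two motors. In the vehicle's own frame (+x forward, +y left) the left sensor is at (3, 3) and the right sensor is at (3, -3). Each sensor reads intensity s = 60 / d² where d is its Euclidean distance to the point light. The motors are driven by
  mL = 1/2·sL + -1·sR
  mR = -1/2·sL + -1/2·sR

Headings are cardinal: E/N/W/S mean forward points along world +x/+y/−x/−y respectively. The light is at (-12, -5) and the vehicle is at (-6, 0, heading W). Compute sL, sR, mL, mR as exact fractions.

left sensor world pos  = (-9, -3); dL² = 13
right sensor world pos = (-9, 3); dR² = 73
sL = 60/13 = 60/13
sR = 60/73 = 60/73
mL = 1/2·sL + -1·sR = 1410/949
mR = -1/2·sL + -1/2·sR = -2580/949

60/13 60/73 1410/949 -2580/949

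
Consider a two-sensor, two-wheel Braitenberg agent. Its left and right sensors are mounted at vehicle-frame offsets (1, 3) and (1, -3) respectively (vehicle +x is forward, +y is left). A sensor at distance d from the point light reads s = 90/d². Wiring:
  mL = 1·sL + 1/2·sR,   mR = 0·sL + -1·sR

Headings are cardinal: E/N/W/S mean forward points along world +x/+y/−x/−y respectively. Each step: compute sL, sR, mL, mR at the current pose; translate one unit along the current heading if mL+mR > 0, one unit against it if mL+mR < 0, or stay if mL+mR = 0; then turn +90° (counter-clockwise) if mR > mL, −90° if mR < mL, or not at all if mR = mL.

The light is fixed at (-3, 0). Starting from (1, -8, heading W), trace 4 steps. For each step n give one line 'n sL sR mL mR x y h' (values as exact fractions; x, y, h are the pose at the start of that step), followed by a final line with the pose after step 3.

n=0: pose=(1,-8,W); sL=9/13, sR=45/17; mL=891/442, mR=-45/17; mL+mR=-279/442 → advance -1; mR−mL=-2061/442 → turn -1·90°
n=1: pose=(2,-8,N); sL=90/53, sR=90/113; mL=12555/5989, mR=-90/113; mL+mR=7785/5989 → advance +1; mR−mL=-17325/5989 → turn -1·90°
n=2: pose=(2,-7,E); sL=45/26, sR=45/68; mL=3645/1768, mR=-45/68; mL+mR=2475/1768 → advance +1; mR−mL=-4815/1768 → turn -1·90°
n=3: pose=(3,-7,S); sL=18/29, sR=90/73; mL=2619/2117, mR=-90/73; mL+mR=9/2117 → advance +1; mR−mL=-5229/2117 → turn -1·90°

0 9/13 45/17 891/442 -45/17 1 -8 W
1 90/53 90/113 12555/5989 -90/113 2 -8 N
2 45/26 45/68 3645/1768 -45/68 2 -7 E
3 18/29 90/73 2619/2117 -90/73 3 -7 S
final 3 -8 W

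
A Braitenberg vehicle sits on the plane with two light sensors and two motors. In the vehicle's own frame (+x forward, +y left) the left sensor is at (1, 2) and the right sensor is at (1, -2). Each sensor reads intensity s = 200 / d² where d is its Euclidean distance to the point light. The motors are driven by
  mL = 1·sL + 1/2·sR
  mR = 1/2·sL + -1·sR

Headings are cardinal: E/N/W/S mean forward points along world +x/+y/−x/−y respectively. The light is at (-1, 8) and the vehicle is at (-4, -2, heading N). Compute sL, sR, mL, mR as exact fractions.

100/53 100/41 6750/2173 -3250/2173

left sensor world pos  = (-6, -1); dL² = 106
right sensor world pos = (-2, -1); dR² = 82
sL = 200/106 = 100/53
sR = 200/82 = 100/41
mL = 1·sL + 1/2·sR = 6750/2173
mR = 1/2·sL + -1·sR = -3250/2173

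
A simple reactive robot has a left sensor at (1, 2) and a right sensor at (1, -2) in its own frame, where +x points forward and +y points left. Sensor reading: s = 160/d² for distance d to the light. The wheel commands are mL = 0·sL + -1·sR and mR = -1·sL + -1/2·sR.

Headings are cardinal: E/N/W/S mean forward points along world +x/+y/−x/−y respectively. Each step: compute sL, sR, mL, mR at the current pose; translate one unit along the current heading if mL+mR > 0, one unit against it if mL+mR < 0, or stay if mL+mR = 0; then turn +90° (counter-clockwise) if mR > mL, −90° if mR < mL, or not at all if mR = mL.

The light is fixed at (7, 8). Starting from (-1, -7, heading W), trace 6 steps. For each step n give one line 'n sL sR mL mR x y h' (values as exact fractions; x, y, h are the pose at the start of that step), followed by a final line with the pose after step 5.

n=0: pose=(-1,-7,W); sL=16/37, sR=16/25; mL=-16/25, mR=-696/925; mL+mR=-1288/925 → advance -1; mR−mL=-104/925 → turn -1·90°
n=1: pose=(0,-7,N); sL=160/277, sR=160/221; mL=-160/221, mR=-57520/61217; mL+mR=-101840/61217 → advance -1; mR−mL=-13200/61217 → turn -1·90°
n=2: pose=(0,-8,E); sL=20/29, sR=4/9; mL=-4/9, mR=-238/261; mL+mR=-118/87 → advance -1; mR−mL=-122/261 → turn -1·90°
n=3: pose=(-1,-8,S); sL=32/65, sR=160/389; mL=-160/389, mR=-17648/25285; mL+mR=-28048/25285 → advance -1; mR−mL=-7248/25285 → turn -1·90°
n=4: pose=(-1,-7,W); sL=16/37, sR=16/25; mL=-16/25, mR=-696/925; mL+mR=-1288/925 → advance -1; mR−mL=-104/925 → turn -1·90°
n=5: pose=(0,-7,N); sL=160/277, sR=160/221; mL=-160/221, mR=-57520/61217; mL+mR=-101840/61217 → advance -1; mR−mL=-13200/61217 → turn -1·90°

0 16/37 16/25 -16/25 -696/925 -1 -7 W
1 160/277 160/221 -160/221 -57520/61217 0 -7 N
2 20/29 4/9 -4/9 -238/261 0 -8 E
3 32/65 160/389 -160/389 -17648/25285 -1 -8 S
4 16/37 16/25 -16/25 -696/925 -1 -7 W
5 160/277 160/221 -160/221 -57520/61217 0 -7 N
final 0 -8 E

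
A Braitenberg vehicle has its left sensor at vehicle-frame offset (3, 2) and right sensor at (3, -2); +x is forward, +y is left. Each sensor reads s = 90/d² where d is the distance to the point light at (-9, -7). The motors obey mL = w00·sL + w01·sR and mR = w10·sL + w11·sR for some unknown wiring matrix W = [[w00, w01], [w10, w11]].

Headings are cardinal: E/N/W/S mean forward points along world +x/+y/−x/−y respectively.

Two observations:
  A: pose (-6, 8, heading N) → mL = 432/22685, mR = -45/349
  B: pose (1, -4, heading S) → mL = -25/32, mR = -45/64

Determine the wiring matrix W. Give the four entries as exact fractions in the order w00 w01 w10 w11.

obs A: pose=(-6,8,N) → sL=18/65, sR=90/349, mL=432/22685, mR=-45/349
obs B: pose=(1,-4,S) → sL=5/8, sR=45/32, mL=-25/32, mR=-45/64
sensor matrix S = [[18/65, 90/349], [5/8, 45/32]]; det S = 16569/72592
solve [mL_A; mL_B] = S·[w00; w01] and [mR_A; mR_B] = S·[w10; w11]:
  w00 = 1, w01 = -1, w10 = 0, w11 = -1/2

1 -1 0 -1/2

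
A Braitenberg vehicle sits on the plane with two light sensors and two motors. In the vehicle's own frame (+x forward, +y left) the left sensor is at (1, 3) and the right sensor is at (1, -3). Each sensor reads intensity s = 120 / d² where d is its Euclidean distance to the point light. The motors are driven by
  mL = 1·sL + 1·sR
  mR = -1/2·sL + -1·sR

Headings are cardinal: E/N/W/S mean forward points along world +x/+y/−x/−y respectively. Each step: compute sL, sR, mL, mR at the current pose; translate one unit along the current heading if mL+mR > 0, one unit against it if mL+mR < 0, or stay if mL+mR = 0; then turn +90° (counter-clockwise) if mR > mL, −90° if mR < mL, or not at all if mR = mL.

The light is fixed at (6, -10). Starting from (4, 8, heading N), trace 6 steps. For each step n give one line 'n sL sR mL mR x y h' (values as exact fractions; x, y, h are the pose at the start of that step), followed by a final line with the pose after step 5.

n=0: pose=(4,8,N); sL=60/193, sR=60/181; mL=22440/34933, mR=-17010/34933; mL+mR=30/193 → advance +1; mR−mL=-39450/34933 → turn -1·90°
n=1: pose=(4,9,E); sL=24/97, sR=120/257; mL=17808/24929, mR=-14724/24929; mL+mR=12/97 → advance +1; mR−mL=-32532/24929 → turn -1·90°
n=2: pose=(5,9,S); sL=15/41, sR=6/17; mL=501/697, mR=-747/1394; mL+mR=15/82 → advance +1; mR−mL=-1749/1394 → turn -1·90°
n=3: pose=(5,8,W); sL=120/229, sR=24/89; mL=16176/20381, mR=-10836/20381; mL+mR=60/229 → advance +1; mR−mL=-27012/20381 → turn -1·90°
n=4: pose=(4,8,N); sL=60/193, sR=60/181; mL=22440/34933, mR=-17010/34933; mL+mR=30/193 → advance +1; mR−mL=-39450/34933 → turn -1·90°
n=5: pose=(4,9,E); sL=24/97, sR=120/257; mL=17808/24929, mR=-14724/24929; mL+mR=12/97 → advance +1; mR−mL=-32532/24929 → turn -1·90°

0 60/193 60/181 22440/34933 -17010/34933 4 8 N
1 24/97 120/257 17808/24929 -14724/24929 4 9 E
2 15/41 6/17 501/697 -747/1394 5 9 S
3 120/229 24/89 16176/20381 -10836/20381 5 8 W
4 60/193 60/181 22440/34933 -17010/34933 4 8 N
5 24/97 120/257 17808/24929 -14724/24929 4 9 E
final 5 9 S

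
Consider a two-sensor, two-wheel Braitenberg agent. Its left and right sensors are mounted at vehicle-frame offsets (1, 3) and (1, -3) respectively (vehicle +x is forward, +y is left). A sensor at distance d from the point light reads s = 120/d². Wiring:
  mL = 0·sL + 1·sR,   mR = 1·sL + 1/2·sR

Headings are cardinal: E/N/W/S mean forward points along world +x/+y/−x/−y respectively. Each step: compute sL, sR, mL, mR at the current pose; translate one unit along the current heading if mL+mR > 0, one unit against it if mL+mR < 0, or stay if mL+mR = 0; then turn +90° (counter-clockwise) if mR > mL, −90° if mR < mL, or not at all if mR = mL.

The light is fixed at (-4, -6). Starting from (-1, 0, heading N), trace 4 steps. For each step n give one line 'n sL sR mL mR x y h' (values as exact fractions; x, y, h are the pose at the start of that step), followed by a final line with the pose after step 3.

n=0: pose=(-1,0,N); sL=120/49, sR=24/17; mL=24/17, mR=2628/833; mL+mR=3804/833 → advance +1; mR−mL=1452/833 → turn +1·90°
n=1: pose=(-1,1,W); sL=6, sR=15/13; mL=15/13, mR=171/26; mL+mR=201/26 → advance +1; mR−mL=141/26 → turn +1·90°
n=2: pose=(-2,1,S); sL=120/61, sR=120/37; mL=120/37, mR=8100/2257; mL+mR=15420/2257 → advance +1; mR−mL=780/2257 → turn +1·90°
n=3: pose=(-2,0,E); sL=4/3, sR=20/3; mL=20/3, mR=14/3; mL+mR=34/3 → advance +1; mR−mL=-2 → turn -1·90°

0 120/49 24/17 24/17 2628/833 -1 0 N
1 6 15/13 15/13 171/26 -1 1 W
2 120/61 120/37 120/37 8100/2257 -2 1 S
3 4/3 20/3 20/3 14/3 -2 0 E
final -1 0 S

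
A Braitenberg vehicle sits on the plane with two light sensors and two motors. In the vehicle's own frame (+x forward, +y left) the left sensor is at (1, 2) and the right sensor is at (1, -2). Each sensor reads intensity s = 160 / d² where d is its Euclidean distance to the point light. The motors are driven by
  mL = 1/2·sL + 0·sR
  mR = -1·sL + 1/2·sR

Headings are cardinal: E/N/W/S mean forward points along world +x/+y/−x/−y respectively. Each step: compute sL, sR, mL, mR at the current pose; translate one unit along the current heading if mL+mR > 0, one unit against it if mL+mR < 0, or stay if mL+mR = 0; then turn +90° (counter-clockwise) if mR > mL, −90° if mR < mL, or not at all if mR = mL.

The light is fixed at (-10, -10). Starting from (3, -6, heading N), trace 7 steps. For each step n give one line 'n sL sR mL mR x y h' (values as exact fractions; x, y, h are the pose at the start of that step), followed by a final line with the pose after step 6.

0 80/73 16/25 40/73 -1416/1825 3 -6 N
1 160/221 160/197 80/221 -13840/43537 3 -7 E
2 8/13 40/37 4/13 -36/481 4 -7 S
3 160/169 32/37 80/169 -3216/6253 4 -8 W
4 80/89 80/149 40/89 -8360/13261 5 -8 N
5 32/53 160/257 16/53 -3984/13621 5 -9 E
6 40/81 40/49 20/81 -340/3969 6 -9 S
final 6 -10 W

n=0: pose=(3,-6,N); sL=80/73, sR=16/25; mL=40/73, mR=-1416/1825; mL+mR=-416/1825 → advance -1; mR−mL=-2416/1825 → turn -1·90°
n=1: pose=(3,-7,E); sL=160/221, sR=160/197; mL=80/221, mR=-13840/43537; mL+mR=1920/43537 → advance +1; mR−mL=-29600/43537 → turn -1·90°
n=2: pose=(4,-7,S); sL=8/13, sR=40/37; mL=4/13, mR=-36/481; mL+mR=112/481 → advance +1; mR−mL=-184/481 → turn -1·90°
n=3: pose=(4,-8,W); sL=160/169, sR=32/37; mL=80/169, mR=-3216/6253; mL+mR=-256/6253 → advance -1; mR−mL=-6176/6253 → turn -1·90°
n=4: pose=(5,-8,N); sL=80/89, sR=80/149; mL=40/89, mR=-8360/13261; mL+mR=-2400/13261 → advance -1; mR−mL=-14320/13261 → turn -1·90°
n=5: pose=(5,-9,E); sL=32/53, sR=160/257; mL=16/53, mR=-3984/13621; mL+mR=128/13621 → advance +1; mR−mL=-8096/13621 → turn -1·90°
n=6: pose=(6,-9,S); sL=40/81, sR=40/49; mL=20/81, mR=-340/3969; mL+mR=640/3969 → advance +1; mR−mL=-440/1323 → turn -1·90°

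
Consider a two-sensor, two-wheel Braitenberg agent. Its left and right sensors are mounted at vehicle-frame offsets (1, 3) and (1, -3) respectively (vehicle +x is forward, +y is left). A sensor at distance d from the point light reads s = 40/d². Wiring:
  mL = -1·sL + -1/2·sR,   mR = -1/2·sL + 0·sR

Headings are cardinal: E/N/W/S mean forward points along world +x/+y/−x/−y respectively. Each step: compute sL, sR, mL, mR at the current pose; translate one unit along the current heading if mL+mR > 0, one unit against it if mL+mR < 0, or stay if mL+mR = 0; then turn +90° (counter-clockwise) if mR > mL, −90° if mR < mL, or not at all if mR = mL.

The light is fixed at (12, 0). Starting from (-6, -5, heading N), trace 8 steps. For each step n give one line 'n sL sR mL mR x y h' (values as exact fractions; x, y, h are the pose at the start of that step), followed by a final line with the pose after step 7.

0 40/457 40/241 -18780/110137 -20/457 -6 -5 N
1 20/221 4/37 -1182/8177 -10/221 -6 -6 W
2 8/49 40/449 -4572/22001 -4/49 -5 -6 S
3 2/13 1/8 -45/208 -1/13 -5 -5 E
4 40/457 40/241 -18780/110137 -20/457 -6 -5 N
5 20/221 4/37 -1182/8177 -10/221 -6 -6 W
6 8/49 40/449 -4572/22001 -4/49 -5 -6 S
7 2/13 1/8 -45/208 -1/13 -5 -5 E
final -6 -5 N

n=0: pose=(-6,-5,N); sL=40/457, sR=40/241; mL=-18780/110137, mR=-20/457; mL+mR=-23600/110137 → advance -1; mR−mL=13960/110137 → turn +1·90°
n=1: pose=(-6,-6,W); sL=20/221, sR=4/37; mL=-1182/8177, mR=-10/221; mL+mR=-1552/8177 → advance -1; mR−mL=812/8177 → turn +1·90°
n=2: pose=(-5,-6,S); sL=8/49, sR=40/449; mL=-4572/22001, mR=-4/49; mL+mR=-6368/22001 → advance -1; mR−mL=2776/22001 → turn +1·90°
n=3: pose=(-5,-5,E); sL=2/13, sR=1/8; mL=-45/208, mR=-1/13; mL+mR=-61/208 → advance -1; mR−mL=29/208 → turn +1·90°
n=4: pose=(-6,-5,N); sL=40/457, sR=40/241; mL=-18780/110137, mR=-20/457; mL+mR=-23600/110137 → advance -1; mR−mL=13960/110137 → turn +1·90°
n=5: pose=(-6,-6,W); sL=20/221, sR=4/37; mL=-1182/8177, mR=-10/221; mL+mR=-1552/8177 → advance -1; mR−mL=812/8177 → turn +1·90°
n=6: pose=(-5,-6,S); sL=8/49, sR=40/449; mL=-4572/22001, mR=-4/49; mL+mR=-6368/22001 → advance -1; mR−mL=2776/22001 → turn +1·90°
n=7: pose=(-5,-5,E); sL=2/13, sR=1/8; mL=-45/208, mR=-1/13; mL+mR=-61/208 → advance -1; mR−mL=29/208 → turn +1·90°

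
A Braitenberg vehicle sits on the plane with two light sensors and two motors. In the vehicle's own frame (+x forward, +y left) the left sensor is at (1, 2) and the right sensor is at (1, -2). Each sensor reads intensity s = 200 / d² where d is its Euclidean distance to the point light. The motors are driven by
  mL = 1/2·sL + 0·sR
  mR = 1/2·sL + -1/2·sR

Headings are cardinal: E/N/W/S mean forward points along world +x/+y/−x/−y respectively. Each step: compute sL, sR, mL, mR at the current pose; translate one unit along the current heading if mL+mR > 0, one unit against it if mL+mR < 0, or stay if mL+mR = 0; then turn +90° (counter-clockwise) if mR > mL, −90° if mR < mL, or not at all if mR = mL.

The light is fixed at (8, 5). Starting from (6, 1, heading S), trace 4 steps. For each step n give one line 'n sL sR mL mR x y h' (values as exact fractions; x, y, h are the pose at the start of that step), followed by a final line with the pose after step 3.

0 8 200/41 4 64/41 6 1 S
1 100/29 100/9 50/29 -1000/261 6 0 W
2 8 200/17 4 -32/17 7 0 N
3 50 50/9 25 200/9 7 1 E
final 8 1 S

n=0: pose=(6,1,S); sL=8, sR=200/41; mL=4, mR=64/41; mL+mR=228/41 → advance +1; mR−mL=-100/41 → turn -1·90°
n=1: pose=(6,0,W); sL=100/29, sR=100/9; mL=50/29, mR=-1000/261; mL+mR=-550/261 → advance -1; mR−mL=-50/9 → turn -1·90°
n=2: pose=(7,0,N); sL=8, sR=200/17; mL=4, mR=-32/17; mL+mR=36/17 → advance +1; mR−mL=-100/17 → turn -1·90°
n=3: pose=(7,1,E); sL=50, sR=50/9; mL=25, mR=200/9; mL+mR=425/9 → advance +1; mR−mL=-25/9 → turn -1·90°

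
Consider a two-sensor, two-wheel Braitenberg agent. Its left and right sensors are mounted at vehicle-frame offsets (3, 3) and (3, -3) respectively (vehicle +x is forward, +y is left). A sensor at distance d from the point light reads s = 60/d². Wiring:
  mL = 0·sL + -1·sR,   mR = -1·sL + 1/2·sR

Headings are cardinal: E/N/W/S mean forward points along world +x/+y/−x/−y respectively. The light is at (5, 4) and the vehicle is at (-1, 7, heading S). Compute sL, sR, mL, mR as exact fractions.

20/3 20/27 -20/27 -170/27

left sensor world pos  = (2, 4); dL² = 9
right sensor world pos = (-4, 4); dR² = 81
sL = 60/9 = 20/3
sR = 60/81 = 20/27
mL = 0·sL + -1·sR = -20/27
mR = -1·sL + 1/2·sR = -170/27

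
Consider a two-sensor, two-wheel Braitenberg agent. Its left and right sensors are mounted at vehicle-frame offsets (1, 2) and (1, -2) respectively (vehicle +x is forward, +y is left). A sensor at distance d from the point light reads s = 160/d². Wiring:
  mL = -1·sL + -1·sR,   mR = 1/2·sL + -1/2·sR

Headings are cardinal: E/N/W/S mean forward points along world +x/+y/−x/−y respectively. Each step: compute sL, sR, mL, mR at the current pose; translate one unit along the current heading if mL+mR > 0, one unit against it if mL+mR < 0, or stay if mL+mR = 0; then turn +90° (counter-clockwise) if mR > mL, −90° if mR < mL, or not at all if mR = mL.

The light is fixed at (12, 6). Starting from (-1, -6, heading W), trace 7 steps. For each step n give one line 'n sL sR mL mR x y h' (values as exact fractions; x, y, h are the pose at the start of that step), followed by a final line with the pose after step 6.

n=0: pose=(-1,-6,W); sL=20/49, sR=20/37; mL=-1720/1813, mR=-120/1813; mL+mR=-1840/1813 → advance -1; mR−mL=1600/1813 → turn +1·90°
n=1: pose=(0,-6,S); sL=160/269, sR=32/73; mL=-20288/19637, mR=1536/19637; mL+mR=-18752/19637 → advance -1; mR−mL=21824/19637 → turn +1·90°
n=2: pose=(0,-5,E); sL=80/101, sR=16/29; mL=-3936/2929, mR=352/2929; mL+mR=-3584/2929 → advance -1; mR−mL=4288/2929 → turn +1·90°
n=3: pose=(-1,-5,N); sL=32/65, sR=160/221; mL=-1344/1105, mR=-128/1105; mL+mR=-1472/1105 → advance -1; mR−mL=1216/1105 → turn +1·90°
n=4: pose=(-1,-6,W); sL=20/49, sR=20/37; mL=-1720/1813, mR=-120/1813; mL+mR=-1840/1813 → advance -1; mR−mL=1600/1813 → turn +1·90°
n=5: pose=(0,-6,S); sL=160/269, sR=32/73; mL=-20288/19637, mR=1536/19637; mL+mR=-18752/19637 → advance -1; mR−mL=21824/19637 → turn +1·90°
n=6: pose=(0,-5,E); sL=80/101, sR=16/29; mL=-3936/2929, mR=352/2929; mL+mR=-3584/2929 → advance -1; mR−mL=4288/2929 → turn +1·90°

0 20/49 20/37 -1720/1813 -120/1813 -1 -6 W
1 160/269 32/73 -20288/19637 1536/19637 0 -6 S
2 80/101 16/29 -3936/2929 352/2929 0 -5 E
3 32/65 160/221 -1344/1105 -128/1105 -1 -5 N
4 20/49 20/37 -1720/1813 -120/1813 -1 -6 W
5 160/269 32/73 -20288/19637 1536/19637 0 -6 S
6 80/101 16/29 -3936/2929 352/2929 0 -5 E
final -1 -5 N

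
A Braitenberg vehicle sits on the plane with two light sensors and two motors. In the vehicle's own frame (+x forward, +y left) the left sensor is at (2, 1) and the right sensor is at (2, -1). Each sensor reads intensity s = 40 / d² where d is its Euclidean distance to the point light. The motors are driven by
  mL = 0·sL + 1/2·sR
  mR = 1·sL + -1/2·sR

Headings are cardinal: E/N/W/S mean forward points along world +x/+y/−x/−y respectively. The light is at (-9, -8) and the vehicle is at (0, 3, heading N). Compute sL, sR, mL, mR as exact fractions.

left sensor world pos  = (-1, 5); dL² = 233
right sensor world pos = (1, 5); dR² = 269
sL = 40/233 = 40/233
sR = 40/269 = 40/269
mL = 0·sL + 1/2·sR = 20/269
mR = 1·sL + -1/2·sR = 6100/62677

40/233 40/269 20/269 6100/62677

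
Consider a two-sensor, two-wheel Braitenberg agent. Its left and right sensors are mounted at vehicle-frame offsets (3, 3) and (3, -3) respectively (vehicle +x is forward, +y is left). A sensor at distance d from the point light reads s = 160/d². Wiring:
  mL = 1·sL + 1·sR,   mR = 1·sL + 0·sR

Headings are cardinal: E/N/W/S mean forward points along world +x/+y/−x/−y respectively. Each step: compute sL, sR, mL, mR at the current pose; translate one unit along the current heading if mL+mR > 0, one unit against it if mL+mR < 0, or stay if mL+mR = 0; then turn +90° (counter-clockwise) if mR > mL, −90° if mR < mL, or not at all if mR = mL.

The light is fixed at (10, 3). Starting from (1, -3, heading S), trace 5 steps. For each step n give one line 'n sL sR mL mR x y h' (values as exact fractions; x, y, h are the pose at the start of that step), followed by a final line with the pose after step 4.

n=0: pose=(1,-3,S); sL=160/117, sR=32/45; mL=1216/585, mR=160/117; mL+mR=224/65 → advance +1; mR−mL=-32/45 → turn -1·90°
n=1: pose=(1,-4,W); sL=40/61, sR=1; mL=101/61, mR=40/61; mL+mR=141/61 → advance +1; mR−mL=-1 → turn -1·90°
n=2: pose=(0,-4,N); sL=32/37, sR=32/13; mL=1600/481, mR=32/37; mL+mR=2016/481 → advance +1; mR−mL=-32/13 → turn -1·90°
n=3: pose=(0,-3,E); sL=80/29, sR=16/13; mL=1504/377, mR=80/29; mL+mR=2544/377 → advance +1; mR−mL=-16/13 → turn -1·90°
n=4: pose=(1,-3,S); sL=160/117, sR=32/45; mL=1216/585, mR=160/117; mL+mR=224/65 → advance +1; mR−mL=-32/45 → turn -1·90°

0 160/117 32/45 1216/585 160/117 1 -3 S
1 40/61 1 101/61 40/61 1 -4 W
2 32/37 32/13 1600/481 32/37 0 -4 N
3 80/29 16/13 1504/377 80/29 0 -3 E
4 160/117 32/45 1216/585 160/117 1 -3 S
final 1 -4 W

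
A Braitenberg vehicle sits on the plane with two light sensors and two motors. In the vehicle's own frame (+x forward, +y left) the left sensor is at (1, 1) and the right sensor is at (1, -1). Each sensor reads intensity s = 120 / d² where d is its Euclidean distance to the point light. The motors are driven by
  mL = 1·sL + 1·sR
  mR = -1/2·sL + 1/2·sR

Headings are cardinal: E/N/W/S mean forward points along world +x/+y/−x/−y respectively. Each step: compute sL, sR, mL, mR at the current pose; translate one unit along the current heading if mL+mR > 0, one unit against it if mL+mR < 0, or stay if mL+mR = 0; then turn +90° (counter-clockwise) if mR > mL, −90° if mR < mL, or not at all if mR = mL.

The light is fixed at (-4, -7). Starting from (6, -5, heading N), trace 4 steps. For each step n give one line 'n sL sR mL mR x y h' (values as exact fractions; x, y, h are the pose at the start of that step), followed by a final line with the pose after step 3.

n=0: pose=(6,-5,N); sL=4/3, sR=12/13; mL=88/39, mR=-8/39; mL+mR=80/39 → advance +1; mR−mL=-32/13 → turn -1·90°
n=1: pose=(6,-4,E); sL=120/137, sR=24/25; mL=6288/3425, mR=144/3425; mL+mR=6432/3425 → advance +1; mR−mL=-6144/3425 → turn -1·90°
n=2: pose=(7,-4,S); sL=30/37, sR=15/13; mL=945/481, mR=165/962; mL+mR=2055/962 → advance +1; mR−mL=-1725/962 → turn -1·90°
n=3: pose=(7,-5,W); sL=120/101, sR=120/109; mL=25200/11009, mR=-480/11009; mL+mR=24720/11009 → advance +1; mR−mL=-25680/11009 → turn -1·90°

0 4/3 12/13 88/39 -8/39 6 -5 N
1 120/137 24/25 6288/3425 144/3425 6 -4 E
2 30/37 15/13 945/481 165/962 7 -4 S
3 120/101 120/109 25200/11009 -480/11009 7 -5 W
final 6 -5 N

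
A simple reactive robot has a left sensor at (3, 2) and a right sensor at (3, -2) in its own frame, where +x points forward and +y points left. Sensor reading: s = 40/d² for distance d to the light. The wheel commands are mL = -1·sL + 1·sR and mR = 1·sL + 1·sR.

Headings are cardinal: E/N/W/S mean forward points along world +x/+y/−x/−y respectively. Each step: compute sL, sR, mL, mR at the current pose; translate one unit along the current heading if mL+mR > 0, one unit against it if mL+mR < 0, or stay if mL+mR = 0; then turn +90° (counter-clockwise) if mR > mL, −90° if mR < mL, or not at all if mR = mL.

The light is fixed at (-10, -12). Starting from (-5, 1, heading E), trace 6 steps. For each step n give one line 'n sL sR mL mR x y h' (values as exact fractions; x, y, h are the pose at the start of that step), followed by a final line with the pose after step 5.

0 40/289 8/37 832/10693 3792/10693 -5 1 E
1 5/34 1/8 -3/136 37/136 -4 1 N
2 40/153 8/53 -896/8109 3344/8109 -4 2 W
3 4/17 4/13 16/221 120/221 -5 2 S
4 40/289 8/37 832/10693 3792/10693 -5 1 E
5 5/34 1/8 -3/136 37/136 -4 1 N
final -4 2 W

n=0: pose=(-5,1,E); sL=40/289, sR=8/37; mL=832/10693, mR=3792/10693; mL+mR=16/37 → advance +1; mR−mL=80/289 → turn +1·90°
n=1: pose=(-4,1,N); sL=5/34, sR=1/8; mL=-3/136, mR=37/136; mL+mR=1/4 → advance +1; mR−mL=5/17 → turn +1·90°
n=2: pose=(-4,2,W); sL=40/153, sR=8/53; mL=-896/8109, mR=3344/8109; mL+mR=16/53 → advance +1; mR−mL=80/153 → turn +1·90°
n=3: pose=(-5,2,S); sL=4/17, sR=4/13; mL=16/221, mR=120/221; mL+mR=8/13 → advance +1; mR−mL=8/17 → turn +1·90°
n=4: pose=(-5,1,E); sL=40/289, sR=8/37; mL=832/10693, mR=3792/10693; mL+mR=16/37 → advance +1; mR−mL=80/289 → turn +1·90°
n=5: pose=(-4,1,N); sL=5/34, sR=1/8; mL=-3/136, mR=37/136; mL+mR=1/4 → advance +1; mR−mL=5/17 → turn +1·90°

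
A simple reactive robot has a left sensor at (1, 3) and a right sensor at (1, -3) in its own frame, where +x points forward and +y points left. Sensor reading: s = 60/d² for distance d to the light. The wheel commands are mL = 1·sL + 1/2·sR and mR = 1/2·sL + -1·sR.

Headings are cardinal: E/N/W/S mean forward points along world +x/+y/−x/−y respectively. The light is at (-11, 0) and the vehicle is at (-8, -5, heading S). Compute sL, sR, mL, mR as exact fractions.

5/6 5/3 5/3 -5/4

left sensor world pos  = (-5, -6); dL² = 72
right sensor world pos = (-11, -6); dR² = 36
sL = 60/72 = 5/6
sR = 60/36 = 5/3
mL = 1·sL + 1/2·sR = 5/3
mR = 1/2·sL + -1·sR = -5/4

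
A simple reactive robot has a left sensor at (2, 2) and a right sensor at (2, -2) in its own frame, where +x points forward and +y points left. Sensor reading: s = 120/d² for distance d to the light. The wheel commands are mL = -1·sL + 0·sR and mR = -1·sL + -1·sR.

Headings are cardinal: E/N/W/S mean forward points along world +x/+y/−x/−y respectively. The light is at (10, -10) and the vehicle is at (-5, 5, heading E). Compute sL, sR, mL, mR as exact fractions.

60/229 60/169 -60/229 -23880/38701

left sensor world pos  = (-3, 7); dL² = 458
right sensor world pos = (-3, 3); dR² = 338
sL = 120/458 = 60/229
sR = 120/338 = 60/169
mL = -1·sL + 0·sR = -60/229
mR = -1·sL + -1·sR = -23880/38701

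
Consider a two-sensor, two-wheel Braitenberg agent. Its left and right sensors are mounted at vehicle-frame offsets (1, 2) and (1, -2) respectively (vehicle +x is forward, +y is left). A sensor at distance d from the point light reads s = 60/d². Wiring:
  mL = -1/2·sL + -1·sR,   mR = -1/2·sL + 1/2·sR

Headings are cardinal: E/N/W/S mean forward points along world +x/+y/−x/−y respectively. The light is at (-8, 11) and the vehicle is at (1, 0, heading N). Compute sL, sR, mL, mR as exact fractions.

60/149 60/221 -15570/32929 -2160/32929

left sensor world pos  = (-1, 1); dL² = 149
right sensor world pos = (3, 1); dR² = 221
sL = 60/149 = 60/149
sR = 60/221 = 60/221
mL = -1/2·sL + -1·sR = -15570/32929
mR = -1/2·sL + 1/2·sR = -2160/32929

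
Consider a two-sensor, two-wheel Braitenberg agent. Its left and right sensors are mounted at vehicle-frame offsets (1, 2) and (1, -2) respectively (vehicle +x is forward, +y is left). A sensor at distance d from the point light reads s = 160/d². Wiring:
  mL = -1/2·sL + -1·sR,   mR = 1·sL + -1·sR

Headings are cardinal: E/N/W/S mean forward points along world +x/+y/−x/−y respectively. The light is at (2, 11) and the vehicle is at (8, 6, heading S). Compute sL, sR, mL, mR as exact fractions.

8/5 40/13 -252/65 -96/65

left sensor world pos  = (10, 5); dL² = 100
right sensor world pos = (6, 5); dR² = 52
sL = 160/100 = 8/5
sR = 160/52 = 40/13
mL = -1/2·sL + -1·sR = -252/65
mR = 1·sL + -1·sR = -96/65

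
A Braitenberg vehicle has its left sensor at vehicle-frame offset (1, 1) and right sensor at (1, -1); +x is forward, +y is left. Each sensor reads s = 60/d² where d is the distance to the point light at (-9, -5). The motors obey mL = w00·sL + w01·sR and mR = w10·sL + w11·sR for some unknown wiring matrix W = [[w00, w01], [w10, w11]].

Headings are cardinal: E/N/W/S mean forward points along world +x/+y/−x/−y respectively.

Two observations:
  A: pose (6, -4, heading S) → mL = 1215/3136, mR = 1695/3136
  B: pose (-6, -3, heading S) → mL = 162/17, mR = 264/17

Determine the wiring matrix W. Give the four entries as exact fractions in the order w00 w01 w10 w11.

1 1/2 1 1

obs A: pose=(6,-4,S) → sL=15/64, sR=15/49, mL=1215/3136, mR=1695/3136
obs B: pose=(-6,-3,S) → sL=60/17, sR=12, mL=162/17, mR=264/17
sensor matrix S = [[15/64, 15/49], [60/17, 12]]; det S = 23085/13328
solve [mL_A; mL_B] = S·[w00; w01] and [mR_A; mR_B] = S·[w10; w11]:
  w00 = 1, w01 = 1/2, w10 = 1, w11 = 1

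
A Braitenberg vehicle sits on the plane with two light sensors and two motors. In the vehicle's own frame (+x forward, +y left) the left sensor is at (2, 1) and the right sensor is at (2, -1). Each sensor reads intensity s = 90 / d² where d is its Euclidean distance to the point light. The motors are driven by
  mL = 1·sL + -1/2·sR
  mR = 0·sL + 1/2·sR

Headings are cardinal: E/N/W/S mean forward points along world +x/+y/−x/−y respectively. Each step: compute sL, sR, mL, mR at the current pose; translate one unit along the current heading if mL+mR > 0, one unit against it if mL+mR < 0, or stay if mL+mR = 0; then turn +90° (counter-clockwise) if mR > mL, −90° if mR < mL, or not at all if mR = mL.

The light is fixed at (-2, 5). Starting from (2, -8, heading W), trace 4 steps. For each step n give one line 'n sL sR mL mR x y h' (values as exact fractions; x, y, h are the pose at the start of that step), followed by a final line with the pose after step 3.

n=0: pose=(2,-8,W); sL=9/20, sR=45/74; mL=27/185, mR=45/148; mL+mR=9/20 → advance +1; mR−mL=117/740 → turn +1·90°
n=1: pose=(1,-8,S); sL=90/241, sR=90/229; mL=9765/55189, mR=45/229; mL+mR=90/241 → advance +1; mR−mL=1080/55189 → turn +1·90°
n=2: pose=(1,-9,E); sL=45/97, sR=9/25; mL=1377/4850, mR=9/50; mL+mR=45/97 → advance +1; mR−mL=-252/2425 → turn -1·90°
n=3: pose=(2,-9,S); sL=90/281, sR=18/53; mL=2241/14893, mR=9/53; mL+mR=90/281 → advance +1; mR−mL=288/14893 → turn +1·90°

0 9/20 45/74 27/185 45/148 2 -8 W
1 90/241 90/229 9765/55189 45/229 1 -8 S
2 45/97 9/25 1377/4850 9/50 1 -9 E
3 90/281 18/53 2241/14893 9/53 2 -9 S
final 2 -10 E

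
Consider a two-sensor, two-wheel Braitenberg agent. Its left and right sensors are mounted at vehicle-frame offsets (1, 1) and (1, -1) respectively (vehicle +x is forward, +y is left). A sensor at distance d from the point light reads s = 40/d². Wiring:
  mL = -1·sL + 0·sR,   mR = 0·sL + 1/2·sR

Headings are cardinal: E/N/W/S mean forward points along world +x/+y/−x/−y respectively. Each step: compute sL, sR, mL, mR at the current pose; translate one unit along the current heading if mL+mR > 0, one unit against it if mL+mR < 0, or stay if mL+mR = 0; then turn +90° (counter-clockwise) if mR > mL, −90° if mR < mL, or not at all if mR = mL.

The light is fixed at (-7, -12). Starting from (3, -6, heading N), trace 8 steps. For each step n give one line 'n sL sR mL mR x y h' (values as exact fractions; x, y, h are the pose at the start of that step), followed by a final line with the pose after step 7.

0 4/13 4/17 -4/13 2/17 3 -6 N
1 40/97 40/117 -40/97 20/117 3 -7 W
2 1/4 10/29 -1/4 5/29 4 -7 S
3 40/193 40/169 -40/193 20/169 4 -6 E
4 4/13 4/17 -4/13 2/17 3 -6 N
5 40/97 40/117 -40/97 20/117 3 -7 W
6 1/4 10/29 -1/4 5/29 4 -7 S
7 40/193 40/169 -40/193 20/169 4 -6 E
final 3 -6 N

n=0: pose=(3,-6,N); sL=4/13, sR=4/17; mL=-4/13, mR=2/17; mL+mR=-42/221 → advance -1; mR−mL=94/221 → turn +1·90°
n=1: pose=(3,-7,W); sL=40/97, sR=40/117; mL=-40/97, mR=20/117; mL+mR=-2740/11349 → advance -1; mR−mL=6620/11349 → turn +1·90°
n=2: pose=(4,-7,S); sL=1/4, sR=10/29; mL=-1/4, mR=5/29; mL+mR=-9/116 → advance -1; mR−mL=49/116 → turn +1·90°
n=3: pose=(4,-6,E); sL=40/193, sR=40/169; mL=-40/193, mR=20/169; mL+mR=-2900/32617 → advance -1; mR−mL=10620/32617 → turn +1·90°
n=4: pose=(3,-6,N); sL=4/13, sR=4/17; mL=-4/13, mR=2/17; mL+mR=-42/221 → advance -1; mR−mL=94/221 → turn +1·90°
n=5: pose=(3,-7,W); sL=40/97, sR=40/117; mL=-40/97, mR=20/117; mL+mR=-2740/11349 → advance -1; mR−mL=6620/11349 → turn +1·90°
n=6: pose=(4,-7,S); sL=1/4, sR=10/29; mL=-1/4, mR=5/29; mL+mR=-9/116 → advance -1; mR−mL=49/116 → turn +1·90°
n=7: pose=(4,-6,E); sL=40/193, sR=40/169; mL=-40/193, mR=20/169; mL+mR=-2900/32617 → advance -1; mR−mL=10620/32617 → turn +1·90°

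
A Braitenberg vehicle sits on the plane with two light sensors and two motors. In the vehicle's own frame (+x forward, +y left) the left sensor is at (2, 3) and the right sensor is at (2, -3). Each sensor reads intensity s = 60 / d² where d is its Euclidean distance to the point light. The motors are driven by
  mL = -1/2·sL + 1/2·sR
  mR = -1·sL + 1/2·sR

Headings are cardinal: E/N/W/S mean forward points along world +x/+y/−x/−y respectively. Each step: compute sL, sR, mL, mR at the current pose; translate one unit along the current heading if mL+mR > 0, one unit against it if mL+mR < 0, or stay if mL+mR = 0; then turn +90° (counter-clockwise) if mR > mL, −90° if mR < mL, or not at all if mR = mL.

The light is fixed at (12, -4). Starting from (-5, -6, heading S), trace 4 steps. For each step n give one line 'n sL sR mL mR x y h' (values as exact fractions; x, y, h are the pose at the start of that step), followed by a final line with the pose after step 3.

n=0: pose=(-5,-6,S); sL=15/53, sR=15/104; mL=-765/11024, mR=-2325/11024; mL+mR=-1545/5512 → advance -1; mR−mL=-15/106 → turn -1·90°
n=1: pose=(-5,-5,W); sL=60/377, sR=12/73; mL=72/27521, mR=-2118/27521; mL+mR=-2046/27521 → advance -1; mR−mL=-30/377 → turn -1·90°
n=2: pose=(-4,-5,N); sL=30/181, sR=6/17; mL=288/3077, mR=33/3077; mL+mR=321/3077 → advance +1; mR−mL=-15/181 → turn -1·90°
n=3: pose=(-4,-4,E); sL=12/41, sR=12/41; mL=0, mR=-6/41; mL+mR=-6/41 → advance -1; mR−mL=-6/41 → turn -1·90°

0 15/53 15/104 -765/11024 -2325/11024 -5 -6 S
1 60/377 12/73 72/27521 -2118/27521 -5 -5 W
2 30/181 6/17 288/3077 33/3077 -4 -5 N
3 12/41 12/41 0 -6/41 -4 -4 E
final -5 -4 S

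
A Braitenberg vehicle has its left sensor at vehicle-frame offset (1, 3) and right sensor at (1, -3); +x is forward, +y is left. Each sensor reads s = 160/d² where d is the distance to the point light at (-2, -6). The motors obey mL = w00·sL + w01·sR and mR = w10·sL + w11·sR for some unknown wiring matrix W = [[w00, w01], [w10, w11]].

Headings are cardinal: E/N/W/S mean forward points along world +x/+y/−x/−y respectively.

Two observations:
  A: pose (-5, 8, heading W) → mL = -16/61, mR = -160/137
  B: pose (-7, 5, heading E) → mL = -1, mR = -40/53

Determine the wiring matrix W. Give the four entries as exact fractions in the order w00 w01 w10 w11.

obs A: pose=(-5,8,W) → sL=160/137, sR=32/61, mL=-16/61, mR=-160/137
obs B: pose=(-7,5,E) → sL=40/53, sR=2, mL=-1, mR=-40/53
sensor matrix S = [[160/137, 32/61], [40/53, 2]]; det S = 859200/442921
solve [mL_A; mL_B] = S·[w00; w01] and [mR_A; mR_B] = S·[w10; w11]:
  w00 = 0, w01 = -1/2, w10 = -1, w11 = 0

0 -1/2 -1 0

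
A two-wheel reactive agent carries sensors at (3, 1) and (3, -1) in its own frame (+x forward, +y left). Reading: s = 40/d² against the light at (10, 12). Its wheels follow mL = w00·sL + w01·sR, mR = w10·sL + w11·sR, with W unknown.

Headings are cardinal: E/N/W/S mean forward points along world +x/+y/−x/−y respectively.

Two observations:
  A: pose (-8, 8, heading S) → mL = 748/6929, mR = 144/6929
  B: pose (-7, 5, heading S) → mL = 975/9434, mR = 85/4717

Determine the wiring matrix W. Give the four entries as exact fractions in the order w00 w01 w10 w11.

obs A: pose=(-8,8,S) → sL=20/169, sR=4/41, mL=748/6929, mR=144/6929
obs B: pose=(-7,5,S) → sL=10/89, sR=5/53, mL=975/9434, mR=85/4717
sensor matrix S = [[20/169, 4/41], [10/89, 5/53]]; det S = 6620/32684093
solve [mL_A; mL_B] = S·[w00; w01] and [mR_A; mR_B] = S·[w10; w11]:
  w00 = 1/2, w01 = 1/2, w10 = 1, w11 = -1

1/2 1/2 1 -1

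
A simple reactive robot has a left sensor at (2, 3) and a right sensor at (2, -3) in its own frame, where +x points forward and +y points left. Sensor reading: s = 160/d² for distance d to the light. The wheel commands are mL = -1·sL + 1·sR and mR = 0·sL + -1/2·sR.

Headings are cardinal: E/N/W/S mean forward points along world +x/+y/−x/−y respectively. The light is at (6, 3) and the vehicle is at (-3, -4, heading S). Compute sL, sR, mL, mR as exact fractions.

left sensor world pos  = (0, -6); dL² = 117
right sensor world pos = (-6, -6); dR² = 225
sL = 160/117 = 160/117
sR = 160/225 = 32/45
mL = -1·sL + 1·sR = -128/195
mR = 0·sL + -1/2·sR = -16/45

160/117 32/45 -128/195 -16/45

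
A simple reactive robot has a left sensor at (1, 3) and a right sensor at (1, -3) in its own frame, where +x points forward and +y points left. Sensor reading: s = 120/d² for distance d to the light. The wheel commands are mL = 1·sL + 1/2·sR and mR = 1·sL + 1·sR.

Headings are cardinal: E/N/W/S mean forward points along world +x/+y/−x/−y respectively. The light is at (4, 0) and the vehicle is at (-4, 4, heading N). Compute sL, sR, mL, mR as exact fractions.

60/73 12/5 738/365 1176/365

left sensor world pos  = (-7, 5); dL² = 146
right sensor world pos = (-1, 5); dR² = 50
sL = 120/146 = 60/73
sR = 120/50 = 12/5
mL = 1·sL + 1/2·sR = 738/365
mR = 1·sL + 1·sR = 1176/365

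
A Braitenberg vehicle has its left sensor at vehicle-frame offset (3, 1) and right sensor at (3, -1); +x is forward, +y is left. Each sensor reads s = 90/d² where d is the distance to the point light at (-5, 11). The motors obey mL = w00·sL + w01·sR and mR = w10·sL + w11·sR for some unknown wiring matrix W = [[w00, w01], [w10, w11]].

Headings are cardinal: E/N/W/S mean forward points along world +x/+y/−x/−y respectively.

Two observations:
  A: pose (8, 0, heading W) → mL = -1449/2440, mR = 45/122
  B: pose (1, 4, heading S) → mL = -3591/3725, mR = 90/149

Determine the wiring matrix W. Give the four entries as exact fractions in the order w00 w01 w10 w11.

obs A: pose=(8,0,W) → sL=45/122, sR=9/20, mL=-1449/2440, mR=45/122
obs B: pose=(1,4,S) → sL=90/149, sR=18/25, mL=-3591/3725, mR=90/149
sensor matrix S = [[45/122, 9/20], [90/149, 18/25]]; det S = -567/90890
solve [mL_A; mL_B] = S·[w00; w01] and [mR_A; mR_B] = S·[w10; w11]:
  w00 = -1, w01 = -1/2, w10 = 1, w11 = 0

-1 -1/2 1 0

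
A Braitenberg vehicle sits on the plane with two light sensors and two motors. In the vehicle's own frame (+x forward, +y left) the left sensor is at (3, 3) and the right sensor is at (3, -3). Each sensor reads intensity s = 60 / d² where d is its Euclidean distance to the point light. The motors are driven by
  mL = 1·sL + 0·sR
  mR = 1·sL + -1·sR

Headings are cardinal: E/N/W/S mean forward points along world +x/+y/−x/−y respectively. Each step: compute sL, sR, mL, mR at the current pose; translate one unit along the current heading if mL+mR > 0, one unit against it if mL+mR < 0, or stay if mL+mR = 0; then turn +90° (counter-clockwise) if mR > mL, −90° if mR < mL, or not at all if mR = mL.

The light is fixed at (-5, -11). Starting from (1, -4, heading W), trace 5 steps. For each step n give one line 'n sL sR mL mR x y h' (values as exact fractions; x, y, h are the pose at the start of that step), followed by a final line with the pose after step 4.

0 12/5 60/109 12/5 1008/545 1 -4 W
1 15/26 15/41 15/26 225/1066 0 -4 N
2 12/37 60/89 12/37 -1152/3293 0 -3 E
3 30/37 30/13 30/37 -720/481 -1 -3 S
4 60/37 12/29 60/37 1296/1073 -1 -2 W
final -2 -2 N

n=0: pose=(1,-4,W); sL=12/5, sR=60/109; mL=12/5, mR=1008/545; mL+mR=2316/545 → advance +1; mR−mL=-60/109 → turn -1·90°
n=1: pose=(0,-4,N); sL=15/26, sR=15/41; mL=15/26, mR=225/1066; mL+mR=420/533 → advance +1; mR−mL=-15/41 → turn -1·90°
n=2: pose=(0,-3,E); sL=12/37, sR=60/89; mL=12/37, mR=-1152/3293; mL+mR=-84/3293 → advance -1; mR−mL=-60/89 → turn -1·90°
n=3: pose=(-1,-3,S); sL=30/37, sR=30/13; mL=30/37, mR=-720/481; mL+mR=-330/481 → advance -1; mR−mL=-30/13 → turn -1·90°
n=4: pose=(-1,-2,W); sL=60/37, sR=12/29; mL=60/37, mR=1296/1073; mL+mR=3036/1073 → advance +1; mR−mL=-12/29 → turn -1·90°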